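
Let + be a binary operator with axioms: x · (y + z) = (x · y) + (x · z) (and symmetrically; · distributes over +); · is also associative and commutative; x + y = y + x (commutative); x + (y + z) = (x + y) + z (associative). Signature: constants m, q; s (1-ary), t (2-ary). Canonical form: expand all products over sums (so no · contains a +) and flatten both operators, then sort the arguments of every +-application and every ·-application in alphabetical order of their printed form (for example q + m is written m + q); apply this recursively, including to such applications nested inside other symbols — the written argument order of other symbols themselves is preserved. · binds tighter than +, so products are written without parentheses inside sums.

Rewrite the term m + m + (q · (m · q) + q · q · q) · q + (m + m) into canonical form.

Expand:  m + m + m · q · q · q + q · q · q · q + m + m
Sort:  m + m + m + m + m · q · q · q + q · q · q · q

Answer: m + m + m + m + m · q · q · q + q · q · q · q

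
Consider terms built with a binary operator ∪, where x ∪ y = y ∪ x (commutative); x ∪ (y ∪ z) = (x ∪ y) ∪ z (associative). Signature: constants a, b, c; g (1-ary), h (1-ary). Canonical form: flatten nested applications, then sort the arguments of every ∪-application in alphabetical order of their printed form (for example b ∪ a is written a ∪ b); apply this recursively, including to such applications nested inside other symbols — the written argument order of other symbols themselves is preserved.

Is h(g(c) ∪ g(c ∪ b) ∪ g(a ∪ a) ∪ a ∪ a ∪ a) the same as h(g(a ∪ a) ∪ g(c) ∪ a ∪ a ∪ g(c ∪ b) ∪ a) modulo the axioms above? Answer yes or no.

Answer: yes — both canonical forms are h(a ∪ a ∪ a ∪ g(a ∪ a) ∪ g(b ∪ c) ∪ g(c))

Derivation:
Left:  h(g(c) ∪ g(c ∪ b) ∪ g(a ∪ a) ∪ a ∪ a ∪ a)
  Work inside:  g(c) ∪ g(c ∪ b) ∪ g(a ∪ a) ∪ a ∪ a ∪ a
  Simplify inside:  g(c ∪ b)  →  g(b ∪ c)
  Sort:  a ∪ a ∪ a ∪ g(a ∪ a) ∪ g(b ∪ c) ∪ g(c)
  Rebuild:  h(a ∪ a ∪ a ∪ g(a ∪ a) ∪ g(b ∪ c) ∪ g(c))
Right:  h(g(a ∪ a) ∪ g(c) ∪ a ∪ a ∪ g(c ∪ b) ∪ a)
  Focus inside:  g(a ∪ a) ∪ g(c) ∪ a ∪ a ∪ g(c ∪ b) ∪ a
  Inside:  g(c ∪ b)  →  g(b ∪ c)
  Sort arguments:  a ∪ a ∪ a ∪ g(a ∪ a) ∪ g(b ∪ c) ∪ g(c)
  Put back:  h(a ∪ a ∪ a ∪ g(a ∪ a) ∪ g(b ∪ c) ∪ g(c))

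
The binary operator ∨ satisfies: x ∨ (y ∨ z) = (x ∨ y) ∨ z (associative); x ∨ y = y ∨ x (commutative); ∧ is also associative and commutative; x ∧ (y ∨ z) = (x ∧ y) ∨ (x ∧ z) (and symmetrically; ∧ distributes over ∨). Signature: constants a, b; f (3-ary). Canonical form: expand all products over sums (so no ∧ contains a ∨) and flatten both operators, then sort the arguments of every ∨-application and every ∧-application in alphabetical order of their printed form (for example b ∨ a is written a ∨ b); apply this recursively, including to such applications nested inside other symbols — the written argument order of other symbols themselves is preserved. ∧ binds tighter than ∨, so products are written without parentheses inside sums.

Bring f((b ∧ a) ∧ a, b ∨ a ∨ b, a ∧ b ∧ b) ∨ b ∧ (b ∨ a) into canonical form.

Expand products over sums:  f(a ∧ a ∧ b, a ∨ b ∨ b, a ∧ b ∧ b) ∨ b ∧ b ∨ a ∧ b
Sort:  a ∧ b ∨ b ∧ b ∨ f(a ∧ a ∧ b, a ∨ b ∨ b, a ∧ b ∧ b)

Answer: a ∧ b ∨ b ∧ b ∨ f(a ∧ a ∧ b, a ∨ b ∨ b, a ∧ b ∧ b)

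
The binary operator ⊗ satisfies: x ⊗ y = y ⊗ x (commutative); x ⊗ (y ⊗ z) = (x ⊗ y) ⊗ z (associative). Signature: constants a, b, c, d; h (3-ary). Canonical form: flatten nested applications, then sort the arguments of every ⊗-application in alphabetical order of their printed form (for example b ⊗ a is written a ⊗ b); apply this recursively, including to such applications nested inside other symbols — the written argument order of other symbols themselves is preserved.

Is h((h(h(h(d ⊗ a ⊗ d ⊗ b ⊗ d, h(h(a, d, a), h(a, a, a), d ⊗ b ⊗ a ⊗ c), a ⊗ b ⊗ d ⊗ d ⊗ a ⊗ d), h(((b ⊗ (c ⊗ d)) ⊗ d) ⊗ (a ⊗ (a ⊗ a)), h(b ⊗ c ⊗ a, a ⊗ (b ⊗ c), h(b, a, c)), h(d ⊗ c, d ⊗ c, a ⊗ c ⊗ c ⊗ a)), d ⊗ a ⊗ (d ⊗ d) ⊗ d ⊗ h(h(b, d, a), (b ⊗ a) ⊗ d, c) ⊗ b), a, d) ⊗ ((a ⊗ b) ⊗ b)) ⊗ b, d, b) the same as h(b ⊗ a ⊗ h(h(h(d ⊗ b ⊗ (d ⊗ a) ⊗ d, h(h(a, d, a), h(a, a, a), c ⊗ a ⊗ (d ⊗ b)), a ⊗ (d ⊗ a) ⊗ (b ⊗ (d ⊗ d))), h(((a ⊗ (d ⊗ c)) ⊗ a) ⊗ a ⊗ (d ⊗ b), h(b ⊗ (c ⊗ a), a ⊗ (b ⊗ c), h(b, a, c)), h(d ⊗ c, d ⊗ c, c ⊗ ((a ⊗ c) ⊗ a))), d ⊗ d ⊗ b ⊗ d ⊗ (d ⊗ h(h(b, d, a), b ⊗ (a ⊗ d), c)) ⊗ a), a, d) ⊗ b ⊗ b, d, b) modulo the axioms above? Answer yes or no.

Left:  h((h(h(h(d ⊗ a ⊗ d ⊗ b ⊗ d, h(h(a, d, a), h(a, a, a), d ⊗ b ⊗ a ⊗ c), a ⊗ b ⊗ d ⊗ d ⊗ a ⊗ d), h(((b ⊗ (c ⊗ d)) ⊗ d) ⊗ (a ⊗ (a ⊗ a)), h(b ⊗ c ⊗ a, a ⊗ (b ⊗ c), h(b, a, c)), h(d ⊗ c, d ⊗ c, a ⊗ c ⊗ c ⊗ a)), d ⊗ a ⊗ (d ⊗ d) ⊗ d ⊗ h(h(b, d, a), (b ⊗ a) ⊗ d, c) ⊗ b), a, d) ⊗ ((a ⊗ b) ⊗ b)) ⊗ b, d, b)
  Descend into:  (h(h(h(d ⊗ a ⊗ d ⊗ b ⊗ d, h(h(a, d, a), h(a, a, a), d ⊗ b ⊗ a ⊗ c), a ⊗ b ⊗ d ⊗ d ⊗ a ⊗ d), h(((b ⊗ (c ⊗ d)) ⊗ d) ⊗ (a ⊗ (a ⊗ a)), h(b ⊗ c ⊗ a, a ⊗ (b ⊗ c), h(b, a, c)), h(d ⊗ c, d ⊗ c, a ⊗ c ⊗ c ⊗ a)), d ⊗ a ⊗ (d ⊗ d) ⊗ d ⊗ h(h(b, d, a), (b ⊗ a) ⊗ d, c) ⊗ b), a, d) ⊗ ((a ⊗ b) ⊗ b)) ⊗ b
  Un-nest:  h(h(h(d ⊗ a ⊗ d ⊗ b ⊗ d, h(h(a, d, a), h(a, a, a), d ⊗ b ⊗ a ⊗ c), a ⊗ b ⊗ d ⊗ d ⊗ a ⊗ d), h(((b ⊗ (c ⊗ d)) ⊗ d) ⊗ (a ⊗ (a ⊗ a)), h(b ⊗ c ⊗ a, a ⊗ (b ⊗ c), h(b, a, c)), h(d ⊗ c, d ⊗ c, a ⊗ c ⊗ c ⊗ a)), d ⊗ a ⊗ (d ⊗ d) ⊗ d ⊗ h(h(b, d, a), (b ⊗ a) ⊗ d, c) ⊗ b), a, d) ⊗ a ⊗ b ⊗ b ⊗ b
  Canonicalize subterm:  h(h(h(d ⊗ a ⊗ d ⊗ b ⊗ d, h(h(a, d, a), h(a, a, a), d ⊗ b ⊗ a ⊗ c), a ⊗ b ⊗ d ⊗ d ⊗ a ⊗ d), h(((b ⊗ (c ⊗ d)) ⊗ d) ⊗ (a ⊗ (a ⊗ a)), h(b ⊗ c ⊗ a, a ⊗ (b ⊗ c), h(b, a, c)), h(d ⊗ c, d ⊗ c, a ⊗ c ⊗ c ⊗ a)), d ⊗ a ⊗ (d ⊗ d) ⊗ d ⊗ h(h(b, d, a), (b ⊗ a) ⊗ d, c) ⊗ b), a, d)  →  h(h(h(a ⊗ b ⊗ d ⊗ d ⊗ d, h(h(a, d, a), h(a, a, a), a ⊗ b ⊗ c ⊗ d), a ⊗ a ⊗ b ⊗ d ⊗ d ⊗ d), h(a ⊗ a ⊗ a ⊗ b ⊗ c ⊗ d ⊗ d, h(a ⊗ b ⊗ c, a ⊗ b ⊗ c, h(b, a, c)), h(c ⊗ d, c ⊗ d, a ⊗ a ⊗ c ⊗ c)), a ⊗ b ⊗ d ⊗ d ⊗ d ⊗ d ⊗ h(h(b, d, a), a ⊗ b ⊗ d, c)), a, d)
  Sort:  a ⊗ b ⊗ b ⊗ b ⊗ h(h(h(a ⊗ b ⊗ d ⊗ d ⊗ d, h(h(a, d, a), h(a, a, a), a ⊗ b ⊗ c ⊗ d), a ⊗ a ⊗ b ⊗ d ⊗ d ⊗ d), h(a ⊗ a ⊗ a ⊗ b ⊗ c ⊗ d ⊗ d, h(a ⊗ b ⊗ c, a ⊗ b ⊗ c, h(b, a, c)), h(c ⊗ d, c ⊗ d, a ⊗ a ⊗ c ⊗ c)), a ⊗ b ⊗ d ⊗ d ⊗ d ⊗ d ⊗ h(h(b, d, a), a ⊗ b ⊗ d, c)), a, d)
  Put back:  h(a ⊗ b ⊗ b ⊗ b ⊗ h(h(h(a ⊗ b ⊗ d ⊗ d ⊗ d, h(h(a, d, a), h(a, a, a), a ⊗ b ⊗ c ⊗ d), a ⊗ a ⊗ b ⊗ d ⊗ d ⊗ d), h(a ⊗ a ⊗ a ⊗ b ⊗ c ⊗ d ⊗ d, h(a ⊗ b ⊗ c, a ⊗ b ⊗ c, h(b, a, c)), h(c ⊗ d, c ⊗ d, a ⊗ a ⊗ c ⊗ c)), a ⊗ b ⊗ d ⊗ d ⊗ d ⊗ d ⊗ h(h(b, d, a), a ⊗ b ⊗ d, c)), a, d), d, b)
Right:  h(b ⊗ a ⊗ h(h(h(d ⊗ b ⊗ (d ⊗ a) ⊗ d, h(h(a, d, a), h(a, a, a), c ⊗ a ⊗ (d ⊗ b)), a ⊗ (d ⊗ a) ⊗ (b ⊗ (d ⊗ d))), h(((a ⊗ (d ⊗ c)) ⊗ a) ⊗ a ⊗ (d ⊗ b), h(b ⊗ (c ⊗ a), a ⊗ (b ⊗ c), h(b, a, c)), h(d ⊗ c, d ⊗ c, c ⊗ ((a ⊗ c) ⊗ a))), d ⊗ d ⊗ b ⊗ d ⊗ (d ⊗ h(h(b, d, a), b ⊗ (a ⊗ d), c)) ⊗ a), a, d) ⊗ b ⊗ b, d, b)
  Focus inside:  b ⊗ a ⊗ h(h(h(d ⊗ b ⊗ (d ⊗ a) ⊗ d, h(h(a, d, a), h(a, a, a), c ⊗ a ⊗ (d ⊗ b)), a ⊗ (d ⊗ a) ⊗ (b ⊗ (d ⊗ d))), h(((a ⊗ (d ⊗ c)) ⊗ a) ⊗ a ⊗ (d ⊗ b), h(b ⊗ (c ⊗ a), a ⊗ (b ⊗ c), h(b, a, c)), h(d ⊗ c, d ⊗ c, c ⊗ ((a ⊗ c) ⊗ a))), d ⊗ d ⊗ b ⊗ d ⊗ (d ⊗ h(h(b, d, a), b ⊗ (a ⊗ d), c)) ⊗ a), a, d) ⊗ b ⊗ b
  Canonicalize subterm:  h(h(h(d ⊗ b ⊗ (d ⊗ a) ⊗ d, h(h(a, d, a), h(a, a, a), c ⊗ a ⊗ (d ⊗ b)), a ⊗ (d ⊗ a) ⊗ (b ⊗ (d ⊗ d))), h(((a ⊗ (d ⊗ c)) ⊗ a) ⊗ a ⊗ (d ⊗ b), h(b ⊗ (c ⊗ a), a ⊗ (b ⊗ c), h(b, a, c)), h(d ⊗ c, d ⊗ c, c ⊗ ((a ⊗ c) ⊗ a))), d ⊗ d ⊗ b ⊗ d ⊗ (d ⊗ h(h(b, d, a), b ⊗ (a ⊗ d), c)) ⊗ a), a, d)  →  h(h(h(a ⊗ b ⊗ d ⊗ d ⊗ d, h(h(a, d, a), h(a, a, a), a ⊗ b ⊗ c ⊗ d), a ⊗ a ⊗ b ⊗ d ⊗ d ⊗ d), h(a ⊗ a ⊗ a ⊗ b ⊗ c ⊗ d ⊗ d, h(a ⊗ b ⊗ c, a ⊗ b ⊗ c, h(b, a, c)), h(c ⊗ d, c ⊗ d, a ⊗ a ⊗ c ⊗ c)), a ⊗ b ⊗ d ⊗ d ⊗ d ⊗ d ⊗ h(h(b, d, a), a ⊗ b ⊗ d, c)), a, d)
  Order the arguments:  a ⊗ b ⊗ b ⊗ b ⊗ h(h(h(a ⊗ b ⊗ d ⊗ d ⊗ d, h(h(a, d, a), h(a, a, a), a ⊗ b ⊗ c ⊗ d), a ⊗ a ⊗ b ⊗ d ⊗ d ⊗ d), h(a ⊗ a ⊗ a ⊗ b ⊗ c ⊗ d ⊗ d, h(a ⊗ b ⊗ c, a ⊗ b ⊗ c, h(b, a, c)), h(c ⊗ d, c ⊗ d, a ⊗ a ⊗ c ⊗ c)), a ⊗ b ⊗ d ⊗ d ⊗ d ⊗ d ⊗ h(h(b, d, a), a ⊗ b ⊗ d, c)), a, d)
  Put back:  h(a ⊗ b ⊗ b ⊗ b ⊗ h(h(h(a ⊗ b ⊗ d ⊗ d ⊗ d, h(h(a, d, a), h(a, a, a), a ⊗ b ⊗ c ⊗ d), a ⊗ a ⊗ b ⊗ d ⊗ d ⊗ d), h(a ⊗ a ⊗ a ⊗ b ⊗ c ⊗ d ⊗ d, h(a ⊗ b ⊗ c, a ⊗ b ⊗ c, h(b, a, c)), h(c ⊗ d, c ⊗ d, a ⊗ a ⊗ c ⊗ c)), a ⊗ b ⊗ d ⊗ d ⊗ d ⊗ d ⊗ h(h(b, d, a), a ⊗ b ⊗ d, c)), a, d), d, b)

Answer: yes — both canonical forms are h(a ⊗ b ⊗ b ⊗ b ⊗ h(h(h(a ⊗ b ⊗ d ⊗ d ⊗ d, h(h(a, d, a), h(a, a, a), a ⊗ b ⊗ c ⊗ d), a ⊗ a ⊗ b ⊗ d ⊗ d ⊗ d), h(a ⊗ a ⊗ a ⊗ b ⊗ c ⊗ d ⊗ d, h(a ⊗ b ⊗ c, a ⊗ b ⊗ c, h(b, a, c)), h(c ⊗ d, c ⊗ d, a ⊗ a ⊗ c ⊗ c)), a ⊗ b ⊗ d ⊗ d ⊗ d ⊗ d ⊗ h(h(b, d, a), a ⊗ b ⊗ d, c)), a, d), d, b)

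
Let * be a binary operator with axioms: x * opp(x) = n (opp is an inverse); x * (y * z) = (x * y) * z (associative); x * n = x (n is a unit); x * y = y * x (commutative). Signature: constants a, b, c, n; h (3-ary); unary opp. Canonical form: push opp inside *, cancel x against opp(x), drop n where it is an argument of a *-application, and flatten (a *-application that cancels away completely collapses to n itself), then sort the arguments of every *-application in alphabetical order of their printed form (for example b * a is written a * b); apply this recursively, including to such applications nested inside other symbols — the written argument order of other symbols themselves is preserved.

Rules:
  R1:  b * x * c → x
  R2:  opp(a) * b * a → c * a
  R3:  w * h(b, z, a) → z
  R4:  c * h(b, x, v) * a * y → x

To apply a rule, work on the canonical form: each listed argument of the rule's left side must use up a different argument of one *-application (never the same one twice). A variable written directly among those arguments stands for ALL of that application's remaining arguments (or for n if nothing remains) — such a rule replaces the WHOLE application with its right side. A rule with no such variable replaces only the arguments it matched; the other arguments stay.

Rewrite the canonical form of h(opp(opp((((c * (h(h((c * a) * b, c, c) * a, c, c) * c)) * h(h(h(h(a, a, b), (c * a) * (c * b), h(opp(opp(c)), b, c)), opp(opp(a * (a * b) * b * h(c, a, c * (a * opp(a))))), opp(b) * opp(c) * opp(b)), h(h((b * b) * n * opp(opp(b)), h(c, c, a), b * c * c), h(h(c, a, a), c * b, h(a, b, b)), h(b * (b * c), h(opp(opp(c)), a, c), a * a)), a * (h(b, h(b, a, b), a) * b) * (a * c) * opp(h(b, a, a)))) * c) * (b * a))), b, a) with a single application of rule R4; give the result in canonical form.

Answer: h(a * b * c * c * c * h(a * h(a * b * c, c, c), c, c) * h(h(h(h(a, a, b), a * b * c * c, h(c, b, c)), a * a * b * b * h(c, a, c), opp(b) * opp(b) * opp(c)), h(h(b * b * b, h(c, c, a), b * c * c), h(h(c, a, a), b * c, h(a, b, b)), h(b * b * c, h(c, a, c), a * a)), h(b, a, b)), b, a)

Derivation:
Canonical form:  h(a * b * c * c * c * h(a * h(a * b * c, c, c), c, c) * h(h(h(h(a, a, b), a * b * c * c, h(c, b, c)), a * a * b * b * h(c, a, c), opp(b) * opp(b) * opp(c)), h(h(b * b * b, h(c, c, a), b * c * c), h(h(c, a, a), b * c, h(a, b, b)), h(b * b * c, h(c, a, c), a * a)), a * a * b * c * h(b, h(b, a, b), a) * opp(h(b, a, a))), b, a)
Match R4:  consume a, c, h(b, h(b, a, b), a);  v := a, x := h(b, a, b), y := a * b * opp(h(b, a, a))
Every leftover argument binds to the variable; the entire application is replaced.
Result:  h(a * b * c * c * c * h(a * h(a * b * c, c, c), c, c) * h(h(h(h(a, a, b), a * b * c * c, h(c, b, c)), a * a * b * b * h(c, a, c), opp(b) * opp(b) * opp(c)), h(h(b * b * b, h(c, c, a), b * c * c), h(h(c, a, a), b * c, h(a, b, b)), h(b * b * c, h(c, a, c), a * a)), h(b, a, b)), b, a)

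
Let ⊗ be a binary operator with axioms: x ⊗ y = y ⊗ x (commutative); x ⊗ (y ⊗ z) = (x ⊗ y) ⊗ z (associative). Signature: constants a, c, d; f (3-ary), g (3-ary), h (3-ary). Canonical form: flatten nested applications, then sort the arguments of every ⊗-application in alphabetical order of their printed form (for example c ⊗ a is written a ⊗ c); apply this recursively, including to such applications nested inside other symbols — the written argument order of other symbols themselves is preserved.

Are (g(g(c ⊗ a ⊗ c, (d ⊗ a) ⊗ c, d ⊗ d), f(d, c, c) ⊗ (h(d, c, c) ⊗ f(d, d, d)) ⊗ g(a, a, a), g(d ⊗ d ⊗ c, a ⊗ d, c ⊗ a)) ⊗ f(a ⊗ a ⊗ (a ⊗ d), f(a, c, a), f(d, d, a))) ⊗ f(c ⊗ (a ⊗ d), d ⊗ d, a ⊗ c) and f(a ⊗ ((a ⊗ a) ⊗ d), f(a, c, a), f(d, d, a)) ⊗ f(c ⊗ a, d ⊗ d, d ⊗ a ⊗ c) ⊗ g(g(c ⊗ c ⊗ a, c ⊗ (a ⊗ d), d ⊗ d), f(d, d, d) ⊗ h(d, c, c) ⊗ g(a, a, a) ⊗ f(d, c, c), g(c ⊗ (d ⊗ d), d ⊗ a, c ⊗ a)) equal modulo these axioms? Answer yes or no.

Left:  (g(g(c ⊗ a ⊗ c, (d ⊗ a) ⊗ c, d ⊗ d), f(d, c, c) ⊗ (h(d, c, c) ⊗ f(d, d, d)) ⊗ g(a, a, a), g(d ⊗ d ⊗ c, a ⊗ d, c ⊗ a)) ⊗ f(a ⊗ a ⊗ (a ⊗ d), f(a, c, a), f(d, d, a))) ⊗ f(c ⊗ (a ⊗ d), d ⊗ d, a ⊗ c)
  Merge nested applications:  g(g(c ⊗ a ⊗ c, (d ⊗ a) ⊗ c, d ⊗ d), f(d, c, c) ⊗ (h(d, c, c) ⊗ f(d, d, d)) ⊗ g(a, a, a), g(d ⊗ d ⊗ c, a ⊗ d, c ⊗ a)) ⊗ f(a ⊗ a ⊗ (a ⊗ d), f(a, c, a), f(d, d, a)) ⊗ f(c ⊗ (a ⊗ d), d ⊗ d, a ⊗ c)
  Inside:  g(g(c ⊗ a ⊗ c, (d ⊗ a) ⊗ c, d ⊗ d), f(d, c, c) ⊗ (h(d, c, c) ⊗ f(d, d, d)) ⊗ g(a, a, a), g(d ⊗ d ⊗ c, a ⊗ d, c ⊗ a))  →  g(g(a ⊗ c ⊗ c, a ⊗ c ⊗ d, d ⊗ d), f(d, c, c) ⊗ f(d, d, d) ⊗ g(a, a, a) ⊗ h(d, c, c), g(c ⊗ d ⊗ d, a ⊗ d, a ⊗ c))
  Inside:  f(a ⊗ a ⊗ (a ⊗ d), f(a, c, a), f(d, d, a))  →  f(a ⊗ a ⊗ a ⊗ d, f(a, c, a), f(d, d, a))
  Inside:  f(c ⊗ (a ⊗ d), d ⊗ d, a ⊗ c)  →  f(a ⊗ c ⊗ d, d ⊗ d, a ⊗ c)
  Sort arguments:  f(a ⊗ a ⊗ a ⊗ d, f(a, c, a), f(d, d, a)) ⊗ f(a ⊗ c ⊗ d, d ⊗ d, a ⊗ c) ⊗ g(g(a ⊗ c ⊗ c, a ⊗ c ⊗ d, d ⊗ d), f(d, c, c) ⊗ f(d, d, d) ⊗ g(a, a, a) ⊗ h(d, c, c), g(c ⊗ d ⊗ d, a ⊗ d, a ⊗ c))
Right:  f(a ⊗ ((a ⊗ a) ⊗ d), f(a, c, a), f(d, d, a)) ⊗ f(c ⊗ a, d ⊗ d, d ⊗ a ⊗ c) ⊗ g(g(c ⊗ c ⊗ a, c ⊗ (a ⊗ d), d ⊗ d), f(d, d, d) ⊗ h(d, c, c) ⊗ g(a, a, a) ⊗ f(d, c, c), g(c ⊗ (d ⊗ d), d ⊗ a, c ⊗ a))
  Simplify inside:  f(a ⊗ ((a ⊗ a) ⊗ d), f(a, c, a), f(d, d, a))  →  f(a ⊗ a ⊗ a ⊗ d, f(a, c, a), f(d, d, a))
  Inside:  f(c ⊗ a, d ⊗ d, d ⊗ a ⊗ c)  →  f(a ⊗ c, d ⊗ d, a ⊗ c ⊗ d)
  Canonicalize subterm:  g(g(c ⊗ c ⊗ a, c ⊗ (a ⊗ d), d ⊗ d), f(d, d, d) ⊗ h(d, c, c) ⊗ g(a, a, a) ⊗ f(d, c, c), g(c ⊗ (d ⊗ d), d ⊗ a, c ⊗ a))  →  g(g(a ⊗ c ⊗ c, a ⊗ c ⊗ d, d ⊗ d), f(d, c, c) ⊗ f(d, d, d) ⊗ g(a, a, a) ⊗ h(d, c, c), g(c ⊗ d ⊗ d, a ⊗ d, a ⊗ c))
  Sort arguments:  f(a ⊗ a ⊗ a ⊗ d, f(a, c, a), f(d, d, a)) ⊗ f(a ⊗ c, d ⊗ d, a ⊗ c ⊗ d) ⊗ g(g(a ⊗ c ⊗ c, a ⊗ c ⊗ d, d ⊗ d), f(d, c, c) ⊗ f(d, d, d) ⊗ g(a, a, a) ⊗ h(d, c, c), g(c ⊗ d ⊗ d, a ⊗ d, a ⊗ c))

Answer: no — f(a ⊗ a ⊗ a ⊗ d, f(a, c, a), f(d, d, a)) ⊗ f(a ⊗ c ⊗ d, d ⊗ d, a ⊗ c) ⊗ g(g(a ⊗ c ⊗ c, a ⊗ c ⊗ d, d ⊗ d), f(d, c, c) ⊗ f(d, d, d) ⊗ g(a, a, a) ⊗ h(d, c, c), g(c ⊗ d ⊗ d, a ⊗ d, a ⊗ c)) vs f(a ⊗ a ⊗ a ⊗ d, f(a, c, a), f(d, d, a)) ⊗ f(a ⊗ c, d ⊗ d, a ⊗ c ⊗ d) ⊗ g(g(a ⊗ c ⊗ c, a ⊗ c ⊗ d, d ⊗ d), f(d, c, c) ⊗ f(d, d, d) ⊗ g(a, a, a) ⊗ h(d, c, c), g(c ⊗ d ⊗ d, a ⊗ d, a ⊗ c))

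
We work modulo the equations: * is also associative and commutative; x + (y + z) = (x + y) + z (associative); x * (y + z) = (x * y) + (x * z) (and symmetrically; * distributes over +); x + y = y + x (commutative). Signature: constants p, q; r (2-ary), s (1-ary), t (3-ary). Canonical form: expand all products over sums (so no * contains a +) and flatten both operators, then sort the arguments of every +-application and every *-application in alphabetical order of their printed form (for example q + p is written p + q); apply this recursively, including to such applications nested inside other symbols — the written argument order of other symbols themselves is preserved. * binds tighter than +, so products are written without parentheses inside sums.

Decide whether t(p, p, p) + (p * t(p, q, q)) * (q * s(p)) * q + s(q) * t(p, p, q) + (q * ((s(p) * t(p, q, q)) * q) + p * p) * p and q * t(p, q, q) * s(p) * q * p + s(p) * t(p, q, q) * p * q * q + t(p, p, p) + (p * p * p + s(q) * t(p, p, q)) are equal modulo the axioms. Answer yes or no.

Answer: yes — both canonical forms are p * p * p + p * q * q * s(p) * t(p, q, q) + p * q * q * s(p) * t(p, q, q) + s(q) * t(p, p, q) + t(p, p, p)

Derivation:
Left:  t(p, p, p) + (p * t(p, q, q)) * (q * s(p)) * q + s(q) * t(p, p, q) + (q * ((s(p) * t(p, q, q)) * q) + p * p) * p
  Expand:  t(p, p, p) + p * q * q * s(p) * t(p, q, q) + s(q) * t(p, p, q) + p * q * q * s(p) * t(p, q, q) + p * p * p
  Sort arguments:  p * p * p + p * q * q * s(p) * t(p, q, q) + p * q * q * s(p) * t(p, q, q) + s(q) * t(p, p, q) + t(p, p, p)
Right:  q * t(p, q, q) * s(p) * q * p + s(p) * t(p, q, q) * p * q * q + t(p, p, p) + (p * p * p + s(q) * t(p, p, q))
  Un-nest:  p * q * q * s(p) * t(p, q, q) + p * q * q * s(p) * t(p, q, q) + t(p, p, p) + p * p * p + s(q) * t(p, p, q)
  Sort:  p * p * p + p * q * q * s(p) * t(p, q, q) + p * q * q * s(p) * t(p, q, q) + s(q) * t(p, p, q) + t(p, p, p)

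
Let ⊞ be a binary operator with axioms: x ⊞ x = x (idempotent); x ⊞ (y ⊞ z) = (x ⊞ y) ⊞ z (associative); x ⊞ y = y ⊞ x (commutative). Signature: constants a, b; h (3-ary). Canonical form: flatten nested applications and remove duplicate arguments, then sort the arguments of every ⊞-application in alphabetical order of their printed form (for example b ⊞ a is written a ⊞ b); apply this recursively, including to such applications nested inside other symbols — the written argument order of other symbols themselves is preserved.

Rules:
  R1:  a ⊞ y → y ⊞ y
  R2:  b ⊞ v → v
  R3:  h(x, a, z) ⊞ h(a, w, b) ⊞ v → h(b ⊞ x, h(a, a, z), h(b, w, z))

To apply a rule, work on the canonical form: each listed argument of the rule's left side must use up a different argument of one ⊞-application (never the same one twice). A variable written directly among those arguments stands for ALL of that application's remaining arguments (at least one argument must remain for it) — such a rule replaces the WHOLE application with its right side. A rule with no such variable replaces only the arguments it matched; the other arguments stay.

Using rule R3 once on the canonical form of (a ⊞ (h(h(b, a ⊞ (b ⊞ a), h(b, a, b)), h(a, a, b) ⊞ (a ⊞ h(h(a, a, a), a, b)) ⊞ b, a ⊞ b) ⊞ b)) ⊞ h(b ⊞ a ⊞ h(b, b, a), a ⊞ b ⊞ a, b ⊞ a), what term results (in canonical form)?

Answer: a ⊞ b ⊞ h(a ⊞ b ⊞ h(b, b, a), a ⊞ b, a ⊞ b) ⊞ h(h(b, a ⊞ b, h(b, a, b)), h(b ⊞ h(a, a, a), h(a, a, b), h(b, a, b)), a ⊞ b)

Derivation:
Canonical form:  a ⊞ b ⊞ h(a ⊞ b ⊞ h(b, b, a), a ⊞ b, a ⊞ b) ⊞ h(h(b, a ⊞ b, h(b, a, b)), a ⊞ b ⊞ h(a, a, b) ⊞ h(h(a, a, a), a, b), a ⊞ b)
Apply R3:  consuming h(a, a, b), h(h(a, a, a), a, b);  v := a ⊞ b, w := a, x := h(a, a, a), z := b
Every leftover argument binds to the variable; the entire application is replaced.
New term:  a ⊞ b ⊞ h(a ⊞ b ⊞ h(b, b, a), a ⊞ b, a ⊞ b) ⊞ h(h(b, a ⊞ b, h(b, a, b)), h(b ⊞ h(a, a, a), h(a, a, b), h(b, a, b)), a ⊞ b)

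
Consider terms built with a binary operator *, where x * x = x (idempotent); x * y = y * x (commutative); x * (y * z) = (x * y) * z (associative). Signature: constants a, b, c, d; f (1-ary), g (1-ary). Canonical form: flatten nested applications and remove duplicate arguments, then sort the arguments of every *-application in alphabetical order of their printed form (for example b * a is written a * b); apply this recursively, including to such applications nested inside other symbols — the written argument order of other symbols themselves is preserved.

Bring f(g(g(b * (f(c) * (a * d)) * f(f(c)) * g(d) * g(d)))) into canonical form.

Descend into:  b * (f(c) * (a * d)) * f(f(c)) * g(d) * g(d)
Merge nested applications:  b * f(c) * a * d * f(f(c)) * g(d) * g(d)
Drop duplicates:  drop duplicate g(d)
Sort:  a * b * d * f(c) * f(f(c)) * g(d)
Rebuild:  f(g(g(a * b * d * f(c) * f(f(c)) * g(d))))

Answer: f(g(g(a * b * d * f(c) * f(f(c)) * g(d))))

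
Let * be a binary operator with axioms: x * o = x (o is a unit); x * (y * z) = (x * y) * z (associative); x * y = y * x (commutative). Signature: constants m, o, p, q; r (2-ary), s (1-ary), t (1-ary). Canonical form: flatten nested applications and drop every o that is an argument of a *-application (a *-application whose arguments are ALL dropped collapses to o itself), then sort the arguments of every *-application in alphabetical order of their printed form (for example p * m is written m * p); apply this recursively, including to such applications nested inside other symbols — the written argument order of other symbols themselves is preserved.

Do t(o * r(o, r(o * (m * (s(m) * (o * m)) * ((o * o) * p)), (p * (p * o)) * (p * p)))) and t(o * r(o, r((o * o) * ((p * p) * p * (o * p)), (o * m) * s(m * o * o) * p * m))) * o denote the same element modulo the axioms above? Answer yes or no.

Left:  t(o * r(o, r(o * (m * (s(m) * (o * m)) * ((o * o) * p)), (p * (p * o)) * (p * p))))
  Work inside:  o * r(o, r(o * (m * (s(m) * (o * m)) * ((o * o) * p)), (p * (p * o)) * (p * p)))
  Inside:  r(o, r(o * (m * (s(m) * (o * m)) * ((o * o) * p)), (p * (p * o)) * (p * p)))  →  r(o, r(m * m * p * s(m), p * p * p * p))
  Drop the unit:  drop o
  Sort arguments:  r(o, r(m * m * p * s(m), p * p * p * p))
  Reassemble:  t(r(o, r(m * m * p * s(m), p * p * p * p)))
Right:  t(o * r(o, r((o * o) * ((p * p) * p * (o * p)), (o * m) * s(m * o * o) * p * m))) * o
  Inside:  t(o * r(o, r((o * o) * ((p * p) * p * (o * p)), (o * m) * s(m * o * o) * p * m)))  →  t(r(o, r(p * p * p * p, m * m * p * s(m))))
  Drop the unit:  drop o
  Sort:  t(r(o, r(p * p * p * p, m * m * p * s(m))))

Answer: no — t(r(o, r(m * m * p * s(m), p * p * p * p))) vs t(r(o, r(p * p * p * p, m * m * p * s(m))))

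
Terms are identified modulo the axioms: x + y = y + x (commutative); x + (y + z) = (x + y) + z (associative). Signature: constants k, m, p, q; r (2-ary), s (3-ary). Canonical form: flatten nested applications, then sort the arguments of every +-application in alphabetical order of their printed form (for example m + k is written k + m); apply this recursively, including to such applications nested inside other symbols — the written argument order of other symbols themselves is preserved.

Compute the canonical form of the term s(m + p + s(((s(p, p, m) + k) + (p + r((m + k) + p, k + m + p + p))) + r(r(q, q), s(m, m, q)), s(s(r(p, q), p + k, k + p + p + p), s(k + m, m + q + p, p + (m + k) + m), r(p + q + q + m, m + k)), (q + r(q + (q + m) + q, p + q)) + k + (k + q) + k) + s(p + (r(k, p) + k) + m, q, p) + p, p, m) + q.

Answer: q + s(m + p + p + s(k + m + p + r(k, p), q, p) + s(k + p + r(k + m + p, k + m + p + p) + r(r(q, q), s(m, m, q)) + s(p, p, m), s(s(r(p, q), k + p, k + p + p + p), s(k + m, m + p + q, k + m + m + p), r(m + p + q + q, k + m)), k + k + k + q + q + r(m + q + q + q, p + q)), p, m)

Derivation:
Canonicalize subterm:  s(m + p + s(((s(p, p, m) + k) + (p + r((m + k) + p, k + m + p + p))) + r(r(q, q), s(m, m, q)), s(s(r(p, q), p + k, k + p + p + p), s(k + m, m + q + p, p + (m + k) + m), r(p + q + q + m, m + k)), (q + r(q + (q + m) + q, p + q)) + k + (k + q) + k) + s(p + (r(k, p) + k) + m, q, p) + p, p, m)  →  s(m + p + p + s(k + m + p + r(k, p), q, p) + s(k + p + r(k + m + p, k + m + p + p) + r(r(q, q), s(m, m, q)) + s(p, p, m), s(s(r(p, q), k + p, k + p + p + p), s(k + m, m + p + q, k + m + m + p), r(m + p + q + q, k + m)), k + k + k + q + q + r(m + q + q + q, p + q)), p, m)
Sort arguments:  q + s(m + p + p + s(k + m + p + r(k, p), q, p) + s(k + p + r(k + m + p, k + m + p + p) + r(r(q, q), s(m, m, q)) + s(p, p, m), s(s(r(p, q), k + p, k + p + p + p), s(k + m, m + p + q, k + m + m + p), r(m + p + q + q, k + m)), k + k + k + q + q + r(m + q + q + q, p + q)), p, m)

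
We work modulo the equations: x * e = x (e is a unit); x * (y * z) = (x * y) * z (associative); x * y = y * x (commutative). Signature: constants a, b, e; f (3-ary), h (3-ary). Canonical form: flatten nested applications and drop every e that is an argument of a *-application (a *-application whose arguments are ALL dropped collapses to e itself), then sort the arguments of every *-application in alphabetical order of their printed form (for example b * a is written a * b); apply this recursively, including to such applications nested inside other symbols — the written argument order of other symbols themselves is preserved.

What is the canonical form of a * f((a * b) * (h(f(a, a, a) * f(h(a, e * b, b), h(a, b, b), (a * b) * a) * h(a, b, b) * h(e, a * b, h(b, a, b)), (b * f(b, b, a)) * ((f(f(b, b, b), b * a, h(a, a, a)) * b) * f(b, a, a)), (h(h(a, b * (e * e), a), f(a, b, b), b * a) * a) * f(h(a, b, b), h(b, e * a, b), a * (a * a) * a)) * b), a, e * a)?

Answer: a * f(a * b * b * h(f(a, a, a) * f(h(a, b, b), h(a, b, b), a * a * b) * h(a, b, b) * h(e, a * b, h(b, a, b)), b * b * f(b, a, a) * f(b, b, a) * f(f(b, b, b), a * b, h(a, a, a)), a * f(h(a, b, b), h(b, a, b), a * a * a * a) * h(h(a, b, a), f(a, b, b), a * b)), a, a)

Derivation:
Canonicalize subterm:  f((a * b) * (h(f(a, a, a) * f(h(a, e * b, b), h(a, b, b), (a * b) * a) * h(a, b, b) * h(e, a * b, h(b, a, b)), (b * f(b, b, a)) * ((f(f(b, b, b), b * a, h(a, a, a)) * b) * f(b, a, a)), (h(h(a, b * (e * e), a), f(a, b, b), b * a) * a) * f(h(a, b, b), h(b, e * a, b), a * (a * a) * a)) * b), a, e * a)  →  f(a * b * b * h(f(a, a, a) * f(h(a, b, b), h(a, b, b), a * a * b) * h(a, b, b) * h(e, a * b, h(b, a, b)), b * b * f(b, a, a) * f(b, b, a) * f(f(b, b, b), a * b, h(a, a, a)), a * f(h(a, b, b), h(b, a, b), a * a * a * a) * h(h(a, b, a), f(a, b, b), a * b)), a, a)
Sort:  a * f(a * b * b * h(f(a, a, a) * f(h(a, b, b), h(a, b, b), a * a * b) * h(a, b, b) * h(e, a * b, h(b, a, b)), b * b * f(b, a, a) * f(b, b, a) * f(f(b, b, b), a * b, h(a, a, a)), a * f(h(a, b, b), h(b, a, b), a * a * a * a) * h(h(a, b, a), f(a, b, b), a * b)), a, a)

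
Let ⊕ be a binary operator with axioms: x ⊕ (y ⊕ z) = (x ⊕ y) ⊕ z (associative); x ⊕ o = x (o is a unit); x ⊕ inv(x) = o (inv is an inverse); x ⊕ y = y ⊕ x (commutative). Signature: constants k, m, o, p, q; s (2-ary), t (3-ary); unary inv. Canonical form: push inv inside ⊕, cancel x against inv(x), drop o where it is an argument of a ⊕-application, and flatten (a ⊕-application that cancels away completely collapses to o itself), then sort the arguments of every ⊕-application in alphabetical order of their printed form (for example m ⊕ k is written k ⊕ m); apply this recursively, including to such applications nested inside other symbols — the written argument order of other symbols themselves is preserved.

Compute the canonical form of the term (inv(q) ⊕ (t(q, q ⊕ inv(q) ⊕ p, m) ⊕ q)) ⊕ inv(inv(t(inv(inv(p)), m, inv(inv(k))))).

Answer: t(p, m, k) ⊕ t(q, p, m)

Derivation:
Push inv inside:  distribute inv over ⊕ and collapse double inv
Cancel inverse pairs:  q cancels
Collect:  t(q, p, m) ⊕ t(p, m, k)
Sort:  t(p, m, k) ⊕ t(q, p, m)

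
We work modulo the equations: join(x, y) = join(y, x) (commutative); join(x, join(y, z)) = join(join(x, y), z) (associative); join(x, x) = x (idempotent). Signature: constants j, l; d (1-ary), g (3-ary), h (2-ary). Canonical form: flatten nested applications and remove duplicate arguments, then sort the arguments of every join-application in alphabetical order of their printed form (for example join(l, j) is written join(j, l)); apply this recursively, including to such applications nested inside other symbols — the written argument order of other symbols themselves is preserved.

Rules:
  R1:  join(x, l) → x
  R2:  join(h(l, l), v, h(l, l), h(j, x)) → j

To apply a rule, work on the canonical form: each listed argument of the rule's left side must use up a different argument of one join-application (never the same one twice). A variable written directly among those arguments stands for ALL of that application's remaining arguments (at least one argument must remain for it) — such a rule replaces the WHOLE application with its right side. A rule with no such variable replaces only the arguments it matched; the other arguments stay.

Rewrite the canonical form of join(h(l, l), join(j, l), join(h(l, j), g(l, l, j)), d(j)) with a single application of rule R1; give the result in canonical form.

Canonical form:  join(d(j), g(l, l, j), h(l, j), h(l, l), j, l)
Match R1:  consume l;  x := join(d(j), g(l, l, j), h(l, j), h(l, l), j)
The extension variable absorbs all remaining arguments, so the whole application is rewritten.
New term:  join(d(j), g(l, l, j), h(l, j), h(l, l), j)

Answer: join(d(j), g(l, l, j), h(l, j), h(l, l), j)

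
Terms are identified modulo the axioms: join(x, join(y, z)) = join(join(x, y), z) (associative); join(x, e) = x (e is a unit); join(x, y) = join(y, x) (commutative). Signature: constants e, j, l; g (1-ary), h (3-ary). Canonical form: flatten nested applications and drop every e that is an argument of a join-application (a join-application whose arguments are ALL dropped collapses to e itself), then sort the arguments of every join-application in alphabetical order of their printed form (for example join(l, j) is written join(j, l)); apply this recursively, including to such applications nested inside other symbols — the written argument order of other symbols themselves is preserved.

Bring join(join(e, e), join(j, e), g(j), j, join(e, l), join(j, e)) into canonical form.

Answer: join(g(j), j, j, j, l)

Derivation:
Merge nested applications:  join(e, e, j, e, g(j), j, e, l, j, e)
Drop the unit:  drop e (×5)
Order the arguments:  join(g(j), j, j, j, l)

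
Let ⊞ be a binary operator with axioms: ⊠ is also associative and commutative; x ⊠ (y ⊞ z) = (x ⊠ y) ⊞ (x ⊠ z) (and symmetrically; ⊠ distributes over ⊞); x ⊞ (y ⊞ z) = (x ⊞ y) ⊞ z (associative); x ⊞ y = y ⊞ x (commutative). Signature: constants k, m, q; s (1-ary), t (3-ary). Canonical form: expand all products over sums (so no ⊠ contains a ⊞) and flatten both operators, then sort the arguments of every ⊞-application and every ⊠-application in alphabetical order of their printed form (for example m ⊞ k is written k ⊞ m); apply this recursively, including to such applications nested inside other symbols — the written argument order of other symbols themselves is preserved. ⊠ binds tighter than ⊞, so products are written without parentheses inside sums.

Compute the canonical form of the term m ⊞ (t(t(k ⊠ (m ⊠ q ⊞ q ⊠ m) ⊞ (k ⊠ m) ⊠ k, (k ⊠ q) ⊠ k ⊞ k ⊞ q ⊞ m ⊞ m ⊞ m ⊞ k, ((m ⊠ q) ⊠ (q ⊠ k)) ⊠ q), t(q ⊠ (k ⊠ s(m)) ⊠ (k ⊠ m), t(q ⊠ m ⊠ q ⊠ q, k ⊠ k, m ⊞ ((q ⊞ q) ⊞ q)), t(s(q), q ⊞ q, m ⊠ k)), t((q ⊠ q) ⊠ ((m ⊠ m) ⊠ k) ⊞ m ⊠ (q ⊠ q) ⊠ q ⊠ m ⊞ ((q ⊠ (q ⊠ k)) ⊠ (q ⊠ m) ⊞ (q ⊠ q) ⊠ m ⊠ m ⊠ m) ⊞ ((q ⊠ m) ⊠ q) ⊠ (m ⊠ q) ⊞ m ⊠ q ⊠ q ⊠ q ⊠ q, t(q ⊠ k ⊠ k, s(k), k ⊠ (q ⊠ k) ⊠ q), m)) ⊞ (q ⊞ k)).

Answer: k ⊞ m ⊞ q ⊞ t(t(k ⊠ k ⊠ m ⊞ k ⊠ m ⊠ q ⊞ k ⊠ m ⊠ q, k ⊞ k ⊞ k ⊠ k ⊠ q ⊞ m ⊞ m ⊞ m ⊞ q, k ⊠ m ⊠ q ⊠ q ⊠ q), t(k ⊠ k ⊠ m ⊠ q ⊠ s(m), t(m ⊠ q ⊠ q ⊠ q, k ⊠ k, m ⊞ q ⊞ q ⊞ q), t(s(q), q ⊞ q, k ⊠ m)), t(k ⊠ m ⊠ m ⊠ q ⊠ q ⊞ k ⊠ m ⊠ q ⊠ q ⊠ q ⊞ m ⊠ m ⊠ m ⊠ q ⊠ q ⊞ m ⊠ m ⊠ q ⊠ q ⊠ q ⊞ m ⊠ m ⊠ q ⊠ q ⊠ q ⊞ m ⊠ q ⊠ q ⊠ q ⊠ q, t(k ⊠ k ⊠ q, s(k), k ⊠ k ⊠ q ⊠ q), m))

Derivation:
Expand products over sums:  m ⊞ t(t(k ⊠ k ⊠ m ⊞ k ⊠ m ⊠ q ⊞ k ⊠ m ⊠ q, k ⊞ k ⊞ k ⊠ k ⊠ q ⊞ m ⊞ m ⊞ m ⊞ q, k ⊠ m ⊠ q ⊠ q ⊠ q), t(k ⊠ k ⊠ m ⊠ q ⊠ s(m), t(m ⊠ q ⊠ q ⊠ q, k ⊠ k, m ⊞ q ⊞ q ⊞ q), t(s(q), q ⊞ q, k ⊠ m)), t(k ⊠ m ⊠ m ⊠ q ⊠ q ⊞ k ⊠ m ⊠ q ⊠ q ⊠ q ⊞ m ⊠ m ⊠ m ⊠ q ⊠ q ⊞ m ⊠ m ⊠ q ⊠ q ⊠ q ⊞ m ⊠ m ⊠ q ⊠ q ⊠ q ⊞ m ⊠ q ⊠ q ⊠ q ⊠ q, t(k ⊠ k ⊠ q, s(k), k ⊠ k ⊠ q ⊠ q), m)) ⊞ q ⊞ k
Sort arguments:  k ⊞ m ⊞ q ⊞ t(t(k ⊠ k ⊠ m ⊞ k ⊠ m ⊠ q ⊞ k ⊠ m ⊠ q, k ⊞ k ⊞ k ⊠ k ⊠ q ⊞ m ⊞ m ⊞ m ⊞ q, k ⊠ m ⊠ q ⊠ q ⊠ q), t(k ⊠ k ⊠ m ⊠ q ⊠ s(m), t(m ⊠ q ⊠ q ⊠ q, k ⊠ k, m ⊞ q ⊞ q ⊞ q), t(s(q), q ⊞ q, k ⊠ m)), t(k ⊠ m ⊠ m ⊠ q ⊠ q ⊞ k ⊠ m ⊠ q ⊠ q ⊠ q ⊞ m ⊠ m ⊠ m ⊠ q ⊠ q ⊞ m ⊠ m ⊠ q ⊠ q ⊠ q ⊞ m ⊠ m ⊠ q ⊠ q ⊠ q ⊞ m ⊠ q ⊠ q ⊠ q ⊠ q, t(k ⊠ k ⊠ q, s(k), k ⊠ k ⊠ q ⊠ q), m))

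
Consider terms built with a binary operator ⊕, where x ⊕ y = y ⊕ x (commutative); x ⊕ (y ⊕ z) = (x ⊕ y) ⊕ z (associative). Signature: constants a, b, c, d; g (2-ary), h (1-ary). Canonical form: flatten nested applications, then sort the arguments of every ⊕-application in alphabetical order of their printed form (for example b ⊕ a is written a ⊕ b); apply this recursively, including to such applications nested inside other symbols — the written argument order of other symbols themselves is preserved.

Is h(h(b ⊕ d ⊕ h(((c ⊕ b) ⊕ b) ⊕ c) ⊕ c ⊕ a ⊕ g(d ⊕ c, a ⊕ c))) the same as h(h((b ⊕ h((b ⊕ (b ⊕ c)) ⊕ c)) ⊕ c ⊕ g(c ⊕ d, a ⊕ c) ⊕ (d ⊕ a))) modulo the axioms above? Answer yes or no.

Left:  h(h(b ⊕ d ⊕ h(((c ⊕ b) ⊕ b) ⊕ c) ⊕ c ⊕ a ⊕ g(d ⊕ c, a ⊕ c)))
  Focus inside:  b ⊕ d ⊕ h(((c ⊕ b) ⊕ b) ⊕ c) ⊕ c ⊕ a ⊕ g(d ⊕ c, a ⊕ c)
  Inside:  h(((c ⊕ b) ⊕ b) ⊕ c)  →  h(b ⊕ b ⊕ c ⊕ c)
  Canonicalize subterm:  g(d ⊕ c, a ⊕ c)  →  g(c ⊕ d, a ⊕ c)
  Sort arguments:  a ⊕ b ⊕ c ⊕ d ⊕ g(c ⊕ d, a ⊕ c) ⊕ h(b ⊕ b ⊕ c ⊕ c)
  Put back:  h(h(a ⊕ b ⊕ c ⊕ d ⊕ g(c ⊕ d, a ⊕ c) ⊕ h(b ⊕ b ⊕ c ⊕ c)))
Right:  h(h((b ⊕ h((b ⊕ (b ⊕ c)) ⊕ c)) ⊕ c ⊕ g(c ⊕ d, a ⊕ c) ⊕ (d ⊕ a)))
  Work inside:  (b ⊕ h((b ⊕ (b ⊕ c)) ⊕ c)) ⊕ c ⊕ g(c ⊕ d, a ⊕ c) ⊕ (d ⊕ a)
  Un-nest:  b ⊕ h((b ⊕ (b ⊕ c)) ⊕ c) ⊕ c ⊕ g(c ⊕ d, a ⊕ c) ⊕ d ⊕ a
  Canonicalize subterm:  h((b ⊕ (b ⊕ c)) ⊕ c)  →  h(b ⊕ b ⊕ c ⊕ c)
  Sort arguments:  a ⊕ b ⊕ c ⊕ d ⊕ g(c ⊕ d, a ⊕ c) ⊕ h(b ⊕ b ⊕ c ⊕ c)
  Rebuild:  h(h(a ⊕ b ⊕ c ⊕ d ⊕ g(c ⊕ d, a ⊕ c) ⊕ h(b ⊕ b ⊕ c ⊕ c)))

Answer: yes — both canonical forms are h(h(a ⊕ b ⊕ c ⊕ d ⊕ g(c ⊕ d, a ⊕ c) ⊕ h(b ⊕ b ⊕ c ⊕ c)))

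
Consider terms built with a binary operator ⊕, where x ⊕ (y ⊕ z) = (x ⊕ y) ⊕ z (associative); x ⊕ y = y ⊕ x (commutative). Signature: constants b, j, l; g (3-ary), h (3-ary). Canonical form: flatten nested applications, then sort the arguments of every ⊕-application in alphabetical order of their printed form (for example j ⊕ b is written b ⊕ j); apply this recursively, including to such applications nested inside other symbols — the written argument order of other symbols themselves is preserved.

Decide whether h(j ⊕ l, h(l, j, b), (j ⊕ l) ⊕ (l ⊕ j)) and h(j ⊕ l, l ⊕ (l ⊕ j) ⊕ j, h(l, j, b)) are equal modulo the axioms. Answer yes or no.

Answer: no — h(j ⊕ l, h(l, j, b), j ⊕ j ⊕ l ⊕ l) vs h(j ⊕ l, j ⊕ j ⊕ l ⊕ l, h(l, j, b))

Derivation:
Left:  h(j ⊕ l, h(l, j, b), (j ⊕ l) ⊕ (l ⊕ j))
  Descend into:  (j ⊕ l) ⊕ (l ⊕ j)
  Un-nest:  j ⊕ l ⊕ l ⊕ j
  Sort arguments:  j ⊕ j ⊕ l ⊕ l
  Put back:  h(j ⊕ l, h(l, j, b), j ⊕ j ⊕ l ⊕ l)
Right:  h(j ⊕ l, l ⊕ (l ⊕ j) ⊕ j, h(l, j, b))
  Work inside:  l ⊕ (l ⊕ j) ⊕ j
  Un-nest:  l ⊕ l ⊕ j ⊕ j
  Sort:  j ⊕ j ⊕ l ⊕ l
  Put back:  h(j ⊕ l, j ⊕ j ⊕ l ⊕ l, h(l, j, b))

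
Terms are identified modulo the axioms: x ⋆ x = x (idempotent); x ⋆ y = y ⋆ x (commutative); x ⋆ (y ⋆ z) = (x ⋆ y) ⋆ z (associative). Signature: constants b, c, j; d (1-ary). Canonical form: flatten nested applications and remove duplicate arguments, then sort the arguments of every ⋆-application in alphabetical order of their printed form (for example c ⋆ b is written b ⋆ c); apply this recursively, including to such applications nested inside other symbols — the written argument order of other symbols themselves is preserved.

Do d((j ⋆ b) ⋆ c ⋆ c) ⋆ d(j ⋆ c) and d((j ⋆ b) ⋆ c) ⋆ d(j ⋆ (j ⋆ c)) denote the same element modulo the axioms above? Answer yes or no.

Answer: yes — both canonical forms are d(b ⋆ c ⋆ j) ⋆ d(c ⋆ j)

Derivation:
Left:  d((j ⋆ b) ⋆ c ⋆ c) ⋆ d(j ⋆ c)
  Simplify inside:  d((j ⋆ b) ⋆ c ⋆ c)  →  d(b ⋆ c ⋆ j)
  Inside:  d(j ⋆ c)  →  d(c ⋆ j)
  Sort arguments:  d(b ⋆ c ⋆ j) ⋆ d(c ⋆ j)
Right:  d((j ⋆ b) ⋆ c) ⋆ d(j ⋆ (j ⋆ c))
  Canonicalize subterm:  d((j ⋆ b) ⋆ c)  →  d(b ⋆ c ⋆ j)
  Inside:  d(j ⋆ (j ⋆ c))  →  d(c ⋆ j)
  Sort arguments:  d(b ⋆ c ⋆ j) ⋆ d(c ⋆ j)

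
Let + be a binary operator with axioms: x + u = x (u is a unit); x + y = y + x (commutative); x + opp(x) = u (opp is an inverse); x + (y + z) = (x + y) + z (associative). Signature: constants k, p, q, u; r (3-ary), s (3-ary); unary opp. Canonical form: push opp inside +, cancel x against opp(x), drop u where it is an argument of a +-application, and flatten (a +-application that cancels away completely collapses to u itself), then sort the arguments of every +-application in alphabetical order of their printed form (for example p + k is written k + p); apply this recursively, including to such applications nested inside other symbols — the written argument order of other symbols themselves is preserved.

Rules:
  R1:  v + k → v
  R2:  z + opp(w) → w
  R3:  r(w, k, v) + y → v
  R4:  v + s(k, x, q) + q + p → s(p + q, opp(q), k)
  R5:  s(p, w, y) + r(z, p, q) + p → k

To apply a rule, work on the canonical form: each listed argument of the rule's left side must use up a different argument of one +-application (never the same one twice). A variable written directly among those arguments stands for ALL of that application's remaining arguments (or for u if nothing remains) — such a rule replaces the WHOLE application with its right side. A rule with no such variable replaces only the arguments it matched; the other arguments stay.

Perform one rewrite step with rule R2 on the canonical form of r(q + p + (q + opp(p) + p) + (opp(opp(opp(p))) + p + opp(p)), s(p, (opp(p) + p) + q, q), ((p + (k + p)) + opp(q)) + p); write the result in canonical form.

Canonical form:  r(q + q, s(p, q, q), k + opp(q) + p + p + p)
Apply R2:  consuming opp(q);  w := q, z := k + p + p + p
Every leftover argument binds to the variable; the entire application is replaced.
Giving:  r(q + q, s(p, q, q), q)

Answer: r(q + q, s(p, q, q), q)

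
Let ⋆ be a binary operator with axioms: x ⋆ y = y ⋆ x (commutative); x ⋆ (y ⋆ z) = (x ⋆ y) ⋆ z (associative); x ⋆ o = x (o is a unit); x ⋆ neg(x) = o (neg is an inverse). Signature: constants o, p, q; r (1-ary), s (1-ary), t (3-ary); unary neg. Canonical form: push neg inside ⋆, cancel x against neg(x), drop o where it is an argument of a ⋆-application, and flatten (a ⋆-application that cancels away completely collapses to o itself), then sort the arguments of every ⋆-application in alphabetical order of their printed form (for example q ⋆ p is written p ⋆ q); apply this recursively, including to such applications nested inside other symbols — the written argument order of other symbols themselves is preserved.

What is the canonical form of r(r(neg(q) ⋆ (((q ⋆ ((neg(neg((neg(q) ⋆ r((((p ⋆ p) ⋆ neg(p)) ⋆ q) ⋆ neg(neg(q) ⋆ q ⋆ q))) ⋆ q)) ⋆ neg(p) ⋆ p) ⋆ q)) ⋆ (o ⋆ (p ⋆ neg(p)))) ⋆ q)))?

Work inside:  neg(q) ⋆ (((q ⋆ ((neg(neg((neg(q) ⋆ r((((p ⋆ p) ⋆ neg(p)) ⋆ q) ⋆ neg(neg(q) ⋆ q ⋆ q))) ⋆ q)) ⋆ neg(p) ⋆ p) ⋆ q)) ⋆ (o ⋆ (p ⋆ neg(p)))) ⋆ q)
Push neg inside:  distribute neg over ⋆ and collapse double neg
Cancel:  p cancels
Combine occurrences:  q ⋆ q ⋆ r(p)
Reassemble:  r(r(q ⋆ q ⋆ r(p)))

Answer: r(r(q ⋆ q ⋆ r(p)))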